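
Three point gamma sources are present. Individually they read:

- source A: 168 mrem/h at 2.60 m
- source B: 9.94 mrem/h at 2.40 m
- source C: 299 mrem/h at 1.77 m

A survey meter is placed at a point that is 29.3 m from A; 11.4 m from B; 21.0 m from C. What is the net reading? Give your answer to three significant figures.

Each source contributes Iᵢ·(dᵢ/rᵢ)²; contributions add.
A: 168 × (2.60/29.3)² = 1.323 mrem/h
B: 9.94 × (2.40/11.4)² = 0.4406 mrem/h
C: 299 × (1.77/21.0)² = 2.124 mrem/h
Total = 1.323 + 0.4406 + 2.124 = 3.888 mrem/h.

3.89 mrem/h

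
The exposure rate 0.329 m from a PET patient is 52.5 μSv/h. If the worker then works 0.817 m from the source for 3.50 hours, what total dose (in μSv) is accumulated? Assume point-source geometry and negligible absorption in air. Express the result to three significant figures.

29.8 μSv

Intensity scales as (d₁/d₂)², so rate at 0.817 m:
52.5 × (0.329/0.817)² = 52.5 × 0.1622 = 8.516 μSv/h.
Dose = rate × time = 8.516 μSv/h × 3.500 h = 29.81 μSv.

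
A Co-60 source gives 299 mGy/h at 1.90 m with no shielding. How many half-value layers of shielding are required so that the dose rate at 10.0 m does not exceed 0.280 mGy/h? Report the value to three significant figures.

5.27 half-value layers

At 10.0 m, distance alone gives (1.90/10.0)² = 0.03610, so 299 × 0.03610 = 10.79 mGy/h.
Further attenuation needed: 10.79/0.280 = 38.54.
n = log₂(38.54) = 5.268 half-value layers.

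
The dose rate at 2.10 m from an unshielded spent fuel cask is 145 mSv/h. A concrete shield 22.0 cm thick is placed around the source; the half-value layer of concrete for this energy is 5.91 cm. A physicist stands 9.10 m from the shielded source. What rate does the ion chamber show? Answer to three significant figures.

0.585 mSv/h

Distance alone: (2.10/9.10)² = 0.05325, so 145 × 0.05325 = 7.721 mSv/h.
Shield: 22.0/5.91 = 3.723 half-value layers → attenuation 2^(−3.723) = 0.07573.
Combined: 7.721 × 0.07573 = 0.5847 mSv/h.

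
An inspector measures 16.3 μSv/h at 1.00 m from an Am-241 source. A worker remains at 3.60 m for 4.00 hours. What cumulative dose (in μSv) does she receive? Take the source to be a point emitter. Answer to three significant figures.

Intensity scales as (d₁/d₂)², so rate at 3.60 m:
16.3 × (1.00/3.60)² = 16.3 × 0.07716 = 1.258 μSv/h.
Dose = rate × time = 1.258 μSv/h × 4.000 h = 5.032 μSv.

5.03 μSv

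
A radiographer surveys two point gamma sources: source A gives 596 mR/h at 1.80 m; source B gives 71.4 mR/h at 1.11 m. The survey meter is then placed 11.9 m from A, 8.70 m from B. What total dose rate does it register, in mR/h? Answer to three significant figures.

14.8 mR/h

Each source contributes Iᵢ·(dᵢ/rᵢ)²; contributions add.
A: 596 × (1.80/11.9)² = 13.64 mR/h
B: 71.4 × (1.11/8.70)² = 1.162 mR/h
Total = 13.64 + 1.162 = 14.80 mR/h.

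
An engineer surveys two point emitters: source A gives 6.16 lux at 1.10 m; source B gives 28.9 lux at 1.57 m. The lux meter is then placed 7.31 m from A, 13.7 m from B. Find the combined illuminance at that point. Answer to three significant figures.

Each source contributes Iᵢ·(dᵢ/rᵢ)²; contributions add.
A: 6.16 × (1.10/7.31)² = 0.1395 lux
B: 28.9 × (1.57/13.7)² = 0.3795 lux
Total = 0.1395 + 0.3795 = 0.5190 lux.

0.519 lux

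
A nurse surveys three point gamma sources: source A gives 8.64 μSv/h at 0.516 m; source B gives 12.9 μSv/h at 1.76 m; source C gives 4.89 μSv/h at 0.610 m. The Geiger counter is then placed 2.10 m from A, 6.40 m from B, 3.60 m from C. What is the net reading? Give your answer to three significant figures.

1.64 μSv/h

Each source contributes Iᵢ·(dᵢ/rᵢ)²; contributions add.
A: 8.64 × (0.516/2.10)² = 0.5216 μSv/h
B: 12.9 × (1.76/6.40)² = 0.9756 μSv/h
C: 4.89 × (0.610/3.60)² = 0.1404 μSv/h
Total = 0.5216 + 0.9756 + 0.1404 = 1.638 μSv/h.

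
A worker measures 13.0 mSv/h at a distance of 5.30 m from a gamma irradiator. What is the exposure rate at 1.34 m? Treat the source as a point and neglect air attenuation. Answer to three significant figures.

Applying the 1/r² law, the rate at 1.34 m is
(5.30/1.34)² = 15.64, so 13.0 × 15.64 = 203.3 mSv/h.

203 mSv/h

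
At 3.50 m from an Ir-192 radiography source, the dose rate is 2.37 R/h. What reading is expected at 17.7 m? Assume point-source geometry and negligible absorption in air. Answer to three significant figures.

0.0927 R/h

By the inverse-square law, the rate at 17.7 m is
2.37 × (3.50/17.7)² = 2.37 × 0.03910 = 0.09267 R/h.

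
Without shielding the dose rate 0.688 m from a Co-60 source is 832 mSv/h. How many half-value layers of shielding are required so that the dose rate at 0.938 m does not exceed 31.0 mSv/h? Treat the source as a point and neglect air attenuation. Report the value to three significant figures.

3.85 half-value layers

At 0.938 m, distance alone gives 832 × (0.688/0.938)² = 832 × 0.5380 = 447.6 mSv/h.
Further attenuation needed: 447.6/31.0 = 14.44.
n = log₂(14.44) = 3.852 half-value layers.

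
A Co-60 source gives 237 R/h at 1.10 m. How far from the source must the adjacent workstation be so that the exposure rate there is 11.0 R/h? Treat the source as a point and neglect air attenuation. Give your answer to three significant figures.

5.11 m

Applying the 1/r² law, d₂ = d₁·√(I₁/I₂).
I₁/I₂ = 237/11.0 = 21.55, so d₂ = 1.10 × √21.55 = 5.106 m.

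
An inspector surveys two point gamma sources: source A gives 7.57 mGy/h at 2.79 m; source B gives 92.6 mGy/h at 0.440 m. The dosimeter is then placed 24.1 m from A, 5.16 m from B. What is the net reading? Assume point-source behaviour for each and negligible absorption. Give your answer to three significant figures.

0.775 mGy/h

By superposition, sum each source's inverse-square contribution:
A: 7.57 × (2.79/24.1)² = 0.1015 mGy/h
B: 92.6 × (0.440/5.16)² = 0.6733 mGy/h
Total = 0.1015 + 0.6733 = 0.7748 mGy/h.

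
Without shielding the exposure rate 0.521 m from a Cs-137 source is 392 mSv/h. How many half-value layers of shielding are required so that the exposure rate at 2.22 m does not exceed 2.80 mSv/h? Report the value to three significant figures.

2.95 half-value layers

At 2.22 m, distance alone gives (0.521/2.22)² = 0.05508, so 392 × 0.05508 = 21.59 mSv/h.
Further attenuation needed: 21.59/2.80 = 7.711.
n = log₂(7.711) = 2.947 half-value layers.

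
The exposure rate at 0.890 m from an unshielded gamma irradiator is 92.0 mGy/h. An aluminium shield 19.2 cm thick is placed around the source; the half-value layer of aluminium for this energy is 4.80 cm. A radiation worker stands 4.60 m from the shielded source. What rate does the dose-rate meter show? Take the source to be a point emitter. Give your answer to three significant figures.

Distance alone: 92.0 × (0.890/4.60)² = 92.0 × 0.03743 = 3.444 mGy/h.
Shield: 19.2/4.80 = 4.000 half-value layers → attenuation 2^(−4.000) = 0.06250.
Combined: 3.444 × 0.06250 = 0.2152 mGy/h.

0.215 mGy/h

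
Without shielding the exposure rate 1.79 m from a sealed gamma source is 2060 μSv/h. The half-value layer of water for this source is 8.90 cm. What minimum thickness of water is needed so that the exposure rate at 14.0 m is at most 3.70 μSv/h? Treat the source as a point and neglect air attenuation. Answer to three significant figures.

At 14.0 m, distance alone gives (1.79/14.0)² = 0.01635, so 2060 × 0.01635 = 33.68 μSv/h.
Further attenuation needed: 33.68/3.70 = 9.103.
n = log₂(9.103) = 3.186 half-value layers.
Thickness = 3.186 × 8.90 cm = 28.36 cm.

28.4 cm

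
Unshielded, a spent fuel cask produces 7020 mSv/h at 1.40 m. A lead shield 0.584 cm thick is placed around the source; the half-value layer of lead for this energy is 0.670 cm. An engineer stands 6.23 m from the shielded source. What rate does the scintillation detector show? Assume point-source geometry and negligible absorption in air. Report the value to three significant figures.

Distance alone: 7020 × (1.40/6.23)² = 7020 × 0.05050 = 354.5 mSv/h.
Shield: 0.584/0.670 = 0.8716 half-value layers → attenuation 2^(−0.8716) = 0.5465.
Combined: 354.5 × 0.5465 = 193.7 mSv/h.

194 mSv/h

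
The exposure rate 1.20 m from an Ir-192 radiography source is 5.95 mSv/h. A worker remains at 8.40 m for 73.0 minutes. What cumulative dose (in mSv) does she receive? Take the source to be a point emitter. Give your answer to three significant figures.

0.148 mSv

Since intensity falls as 1/r², rate at 8.40 m:
(1.20/8.40)² = 0.02041, so 5.95 × 0.02041 = 0.1214 mSv/h.
Dose = rate × time = 0.1214 mSv/h × 1.217 h = 0.1477 mSv.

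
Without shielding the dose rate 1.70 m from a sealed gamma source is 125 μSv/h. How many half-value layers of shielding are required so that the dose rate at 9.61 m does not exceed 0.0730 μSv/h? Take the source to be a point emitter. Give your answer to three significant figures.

5.74 half-value layers

At 9.61 m, distance alone gives 125 × (1.70/9.61)² = 125 × 0.03129 = 3.911 μSv/h.
Further attenuation needed: 3.911/0.0730 = 53.58.
n = log₂(53.58) = 5.744 half-value layers.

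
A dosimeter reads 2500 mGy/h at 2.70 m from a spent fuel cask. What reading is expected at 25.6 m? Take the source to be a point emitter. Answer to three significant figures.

Intensity scales as (d₁/d₂)², so the rate at 25.6 m is
2500 × (2.70/25.6)² = 2500 × 0.01112 = 27.80 mGy/h.

27.8 mGy/h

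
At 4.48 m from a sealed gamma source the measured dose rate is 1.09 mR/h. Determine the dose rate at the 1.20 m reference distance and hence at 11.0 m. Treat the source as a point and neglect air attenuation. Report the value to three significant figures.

Using I₁d₁² = I₂d₂²,
At 1.20 m: 1.09 × (4.48/1.20)² = 1.09 × 13.94 = 15.19 mR/h
At 11.0 m: 15.19 × (1.20/11.0)² = 15.19 × 0.01190 = 0.1808 mR/h.

15.2 mR/h; 0.181 mR/h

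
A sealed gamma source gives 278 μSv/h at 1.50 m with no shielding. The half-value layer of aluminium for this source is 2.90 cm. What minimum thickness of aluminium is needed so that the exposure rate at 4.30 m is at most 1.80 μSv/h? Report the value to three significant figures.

12.3 cm

At 4.30 m, distance alone gives (1.50/4.30)² = 0.1217, so 278 × 0.1217 = 33.83 μSv/h.
Further attenuation needed: 33.83/1.80 = 18.79.
n = log₂(18.79) = 4.232 half-value layers.
Thickness = 4.232 × 2.90 cm = 12.27 cm.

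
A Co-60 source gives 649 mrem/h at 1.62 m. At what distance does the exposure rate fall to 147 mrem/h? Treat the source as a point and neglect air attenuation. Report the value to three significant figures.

Intensity scales as (d₁/d₂)², so d₂ = d₁·√(I₁/I₂).
I₁/I₂ = 649/147 = 4.415, so d₂ = 1.62 × √4.415 = 3.404 m.

3.40 m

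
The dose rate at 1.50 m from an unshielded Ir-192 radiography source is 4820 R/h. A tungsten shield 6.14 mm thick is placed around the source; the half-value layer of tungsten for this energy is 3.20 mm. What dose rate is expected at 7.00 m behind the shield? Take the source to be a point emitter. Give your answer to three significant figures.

Distance alone: 4820 × (1.50/7.00)² = 4820 × 0.04592 = 221.3 R/h.
Shield: 6.14/3.20 = 1.919 half-value layers → attenuation 2^(−1.919) = 0.2644.
Combined: 221.3 × 0.2644 = 58.51 R/h.

58.5 R/h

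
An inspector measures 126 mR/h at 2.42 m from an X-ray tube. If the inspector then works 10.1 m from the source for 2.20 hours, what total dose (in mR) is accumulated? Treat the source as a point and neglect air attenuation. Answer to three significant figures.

Applying the 1/r² law, rate at 10.1 m:
(2.42/10.1)² = 0.05741, so 126 × 0.05741 = 7.234 mR/h.
Dose = rate × time = 7.234 mR/h × 2.200 h = 15.91 mR.

15.9 mR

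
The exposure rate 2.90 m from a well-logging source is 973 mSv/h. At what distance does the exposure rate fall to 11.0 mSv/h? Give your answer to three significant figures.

27.3 m

Since intensity falls as 1/r², d₂ = d₁·√(I₁/I₂).
I₁/I₂ = 973/11.0 = 88.45, so d₂ = 2.90 × √88.45 = 27.27 m.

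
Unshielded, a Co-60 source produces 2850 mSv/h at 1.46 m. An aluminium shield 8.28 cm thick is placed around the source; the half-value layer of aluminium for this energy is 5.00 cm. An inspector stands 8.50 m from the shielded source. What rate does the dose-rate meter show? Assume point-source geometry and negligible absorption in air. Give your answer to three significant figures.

Distance alone: (1.46/8.50)² = 0.02950, so 2850 × 0.02950 = 84.07 mSv/h.
Shield: 8.28/5.00 = 1.656 half-value layers → attenuation 2^(−1.656) = 0.3173.
Combined: 84.07 × 0.3173 = 26.68 mSv/h.

26.7 mSv/h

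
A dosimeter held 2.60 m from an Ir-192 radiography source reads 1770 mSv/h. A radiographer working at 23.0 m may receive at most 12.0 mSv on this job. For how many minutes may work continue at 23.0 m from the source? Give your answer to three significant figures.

31.8 min

Using I₁d₁² = I₂d₂², rate at 23.0 m:
(2.60/23.0)² = 0.01278, so 1770 × 0.01278 = 22.62 mSv/h.
Stay time = 12.0 mSv ÷ 22.62 mSv/h = 0.5305 h = 31.83 min.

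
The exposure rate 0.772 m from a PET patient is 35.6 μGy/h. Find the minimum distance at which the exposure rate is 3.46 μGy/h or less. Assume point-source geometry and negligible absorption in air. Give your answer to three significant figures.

Applying the 1/r² law, d₂ = d₁·√(I₁/I₂).
I₁/I₂ = 35.6/3.46 = 10.29, so d₂ = 0.772 × √10.29 = 2.476 m.

2.48 m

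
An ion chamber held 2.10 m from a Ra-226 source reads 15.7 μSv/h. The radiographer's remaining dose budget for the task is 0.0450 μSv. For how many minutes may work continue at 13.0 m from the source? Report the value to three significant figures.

6.59 min

Intensity scales as (d₁/d₂)², so rate at 13.0 m:
(2.10/13.0)² = 0.02609, so 15.7 × 0.02609 = 0.4096 μSv/h.
Stay time = 0.0450 μSv ÷ 0.4096 μSv/h = 0.1099 h = 6.594 min.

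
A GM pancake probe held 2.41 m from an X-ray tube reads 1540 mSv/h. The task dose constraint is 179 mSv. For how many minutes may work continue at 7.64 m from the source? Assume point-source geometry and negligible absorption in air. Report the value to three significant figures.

By the inverse-square law, rate at 7.64 m:
(2.41/7.64)² = 0.09951, so 1540 × 0.09951 = 153.2 mSv/h.
Stay time = 179 mSv ÷ 153.2 mSv/h = 1.168 h = 70.08 min.

70.1 min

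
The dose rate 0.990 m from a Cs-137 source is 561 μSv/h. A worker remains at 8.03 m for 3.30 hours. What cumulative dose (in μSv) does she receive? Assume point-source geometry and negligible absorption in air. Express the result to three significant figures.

28.1 μSv

Intensity scales as (d₁/d₂)², so rate at 8.03 m:
561 × (0.990/8.03)² = 561 × 0.01520 = 8.527 μSv/h.
Dose = rate × time = 8.527 μSv/h × 3.300 h = 28.14 μSv.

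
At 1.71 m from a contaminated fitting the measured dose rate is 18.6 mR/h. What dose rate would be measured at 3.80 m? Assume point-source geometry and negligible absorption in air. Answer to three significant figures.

Since intensity falls as 1/r², scaling from 1.71 m to 3.80 m:
18.6 × (1.71/3.80)² = 18.6 × 0.2025 = 3.767 mR/h.

3.77 mR/h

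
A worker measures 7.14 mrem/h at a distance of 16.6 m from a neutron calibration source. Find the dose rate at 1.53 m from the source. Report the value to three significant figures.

840 mrem/h

Since intensity falls as 1/r², the rate at 1.53 m is
7.14 × (16.6/1.53)² = 7.14 × 117.7 = 840.4 mrem/h.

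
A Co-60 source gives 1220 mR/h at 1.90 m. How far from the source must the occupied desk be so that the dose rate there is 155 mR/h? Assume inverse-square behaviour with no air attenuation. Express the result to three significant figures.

5.33 m

Applying the 1/r² law, d₂ = d₁·√(I₁/I₂).
I₁/I₂ = 1220/155 = 7.871, so d₂ = 1.90 × √7.871 = 5.331 m.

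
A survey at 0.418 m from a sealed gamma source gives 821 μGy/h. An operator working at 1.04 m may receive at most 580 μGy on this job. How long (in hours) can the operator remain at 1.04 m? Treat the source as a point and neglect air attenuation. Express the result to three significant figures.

Using I₁d₁² = I₂d₂², rate at 1.04 m:
821 × (0.418/1.04)² = 821 × 0.1615 = 132.6 μGy/h.
Stay time = 580 μGy ÷ 132.6 μGy/h = 4.374 h.

4.37 h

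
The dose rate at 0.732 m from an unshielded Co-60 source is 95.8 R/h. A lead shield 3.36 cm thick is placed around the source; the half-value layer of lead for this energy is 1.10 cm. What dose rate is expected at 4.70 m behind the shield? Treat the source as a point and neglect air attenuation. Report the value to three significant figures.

0.280 R/h

Distance alone: (0.732/4.70)² = 0.02426, so 95.8 × 0.02426 = 2.324 R/h.
Shield: 3.36/1.10 = 3.055 half-value layers → attenuation 2^(−3.055) = 0.1203.
Combined: 2.324 × 0.1203 = 0.2796 R/h.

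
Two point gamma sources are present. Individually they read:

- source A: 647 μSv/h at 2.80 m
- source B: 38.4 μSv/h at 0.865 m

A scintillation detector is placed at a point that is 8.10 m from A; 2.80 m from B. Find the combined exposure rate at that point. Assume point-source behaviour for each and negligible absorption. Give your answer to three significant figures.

81.0 μSv/h

By superposition, sum each source's inverse-square contribution:
A: 647 × (2.80/8.10)² = 77.31 μSv/h
B: 38.4 × (0.865/2.80)² = 3.665 μSv/h
Total = 77.31 + 3.665 = 80.98 μSv/h.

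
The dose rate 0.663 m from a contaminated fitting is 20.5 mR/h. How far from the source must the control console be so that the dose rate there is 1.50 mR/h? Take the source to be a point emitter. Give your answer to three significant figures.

2.45 m

Using I₁d₁² = I₂d₂², d₂ = d₁·√(I₁/I₂).
I₁/I₂ = 20.5/1.50 = 13.67, so d₂ = 0.663 × √13.67 = 2.451 m.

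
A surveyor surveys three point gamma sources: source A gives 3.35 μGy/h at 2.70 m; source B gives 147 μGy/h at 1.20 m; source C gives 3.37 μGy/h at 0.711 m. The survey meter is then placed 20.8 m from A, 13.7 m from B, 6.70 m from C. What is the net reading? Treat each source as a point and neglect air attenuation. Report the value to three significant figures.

By superposition, sum each source's inverse-square contribution:
A: 3.35 × (2.70/20.8)² = 0.05645 μGy/h
B: 147 × (1.20/13.7)² = 1.128 μGy/h
C: 3.37 × (0.711/6.70)² = 0.03795 μGy/h
Total = 0.05645 + 1.128 + 0.03795 = 1.222 μGy/h.

1.22 μGy/h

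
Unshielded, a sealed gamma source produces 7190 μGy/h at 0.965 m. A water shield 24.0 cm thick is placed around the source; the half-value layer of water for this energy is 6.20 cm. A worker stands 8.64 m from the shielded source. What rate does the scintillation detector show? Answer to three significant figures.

Distance alone: 7190 × (0.965/8.64)² = 7190 × 0.01247 = 89.66 μGy/h.
Shield: 24.0/6.20 = 3.871 half-value layers → attenuation 2^(−3.871) = 0.06835.
Combined: 89.66 × 0.06835 = 6.128 μGy/h.

6.13 μGy/h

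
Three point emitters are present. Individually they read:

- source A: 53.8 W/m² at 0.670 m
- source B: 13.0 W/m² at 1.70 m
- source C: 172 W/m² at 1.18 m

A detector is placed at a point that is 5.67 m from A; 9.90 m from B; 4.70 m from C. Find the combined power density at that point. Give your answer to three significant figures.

12.0 W/m²

By superposition, sum each source's inverse-square contribution:
A: 53.8 × (0.670/5.67)² = 0.7512 W/m²
B: 13.0 × (1.70/9.90)² = 0.3833 W/m²
C: 172 × (1.18/4.70)² = 10.84 W/m²
Total = 0.7512 + 0.3833 + 10.84 = 11.97 W/m².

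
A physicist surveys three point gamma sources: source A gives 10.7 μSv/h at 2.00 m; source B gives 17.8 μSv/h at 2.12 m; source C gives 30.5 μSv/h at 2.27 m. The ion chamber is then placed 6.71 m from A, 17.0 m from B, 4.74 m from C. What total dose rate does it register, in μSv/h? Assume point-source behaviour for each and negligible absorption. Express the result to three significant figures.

8.22 μSv/h

Each source contributes Iᵢ·(dᵢ/rᵢ)²; contributions add.
A: 10.7 × (2.00/6.71)² = 0.9506 μSv/h
B: 17.8 × (2.12/17.0)² = 0.2768 μSv/h
C: 30.5 × (2.27/4.74)² = 6.995 μSv/h
Total = 0.9506 + 0.2768 + 6.995 = 8.222 μSv/h.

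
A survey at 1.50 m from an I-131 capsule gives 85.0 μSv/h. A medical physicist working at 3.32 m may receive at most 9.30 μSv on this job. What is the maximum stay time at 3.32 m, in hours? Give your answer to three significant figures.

By the inverse-square law, rate at 3.32 m:
85.0 × (1.50/3.32)² = 85.0 × 0.2041 = 17.35 μSv/h.
Stay time = 9.30 μSv ÷ 17.35 μSv/h = 0.5360 h.

0.536 h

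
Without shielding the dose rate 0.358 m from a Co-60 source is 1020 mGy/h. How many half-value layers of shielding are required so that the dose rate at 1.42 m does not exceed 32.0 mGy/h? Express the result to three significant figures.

1.02 half-value layers

At 1.42 m, distance alone gives 1020 × (0.358/1.42)² = 1020 × 0.06356 = 64.83 mGy/h.
Further attenuation needed: 64.83/32.0 = 2.026.
n = log₂(2.026) = 1.019 half-value layers.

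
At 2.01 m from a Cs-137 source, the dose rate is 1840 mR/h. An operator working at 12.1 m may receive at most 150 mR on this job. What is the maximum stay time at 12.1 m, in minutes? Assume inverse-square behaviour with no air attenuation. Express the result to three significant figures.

Using I₁d₁² = I₂d₂², rate at 12.1 m:
(2.01/12.1)² = 0.02759, so 1840 × 0.02759 = 50.77 mR/h.
Stay time = 150 mR ÷ 50.77 mR/h = 2.955 h = 177.3 min.

177 min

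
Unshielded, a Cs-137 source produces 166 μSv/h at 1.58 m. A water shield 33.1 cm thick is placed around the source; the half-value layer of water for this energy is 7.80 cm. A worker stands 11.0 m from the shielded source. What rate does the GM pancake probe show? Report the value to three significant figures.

Distance alone: (1.58/11.0)² = 0.02063, so 166 × 0.02063 = 3.425 μSv/h.
Shield: 33.1/7.80 = 4.244 half-value layers → attenuation 2^(−4.244) = 0.05278.
Combined: 3.425 × 0.05278 = 0.1808 μSv/h.

0.181 μSv/h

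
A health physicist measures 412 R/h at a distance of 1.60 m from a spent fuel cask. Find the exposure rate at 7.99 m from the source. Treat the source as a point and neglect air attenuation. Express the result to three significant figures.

Since intensity falls as 1/r², the rate at 7.99 m is
412 × (1.60/7.99)² = 412 × 0.04010 = 16.52 R/h.

16.5 R/h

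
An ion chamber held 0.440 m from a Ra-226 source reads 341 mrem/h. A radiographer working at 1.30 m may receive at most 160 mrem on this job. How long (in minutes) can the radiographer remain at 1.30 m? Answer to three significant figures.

Intensity scales as (d₁/d₂)², so rate at 1.30 m:
(0.440/1.30)² = 0.1146, so 341 × 0.1146 = 39.08 mrem/h.
Stay time = 160 mrem ÷ 39.08 mrem/h = 4.094 h = 245.6 min.

246 min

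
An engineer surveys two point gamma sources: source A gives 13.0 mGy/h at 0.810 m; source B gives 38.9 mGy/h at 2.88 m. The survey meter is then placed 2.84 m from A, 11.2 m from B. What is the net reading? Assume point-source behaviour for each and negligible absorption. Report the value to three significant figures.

3.63 mGy/h

Each source contributes Iᵢ·(dᵢ/rᵢ)²; contributions add.
A: 13.0 × (0.810/2.84)² = 1.057 mGy/h
B: 38.9 × (2.88/11.2)² = 2.572 mGy/h
Total = 1.057 + 2.572 = 3.629 mGy/h.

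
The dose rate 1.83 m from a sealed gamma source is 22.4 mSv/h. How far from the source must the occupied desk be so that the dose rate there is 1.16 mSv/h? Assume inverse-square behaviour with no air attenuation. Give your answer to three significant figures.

8.04 m

Since intensity falls as 1/r², d₂ = d₁·√(I₁/I₂).
I₁/I₂ = 22.4/1.16 = 19.31, so d₂ = 1.83 × √19.31 = 8.042 m.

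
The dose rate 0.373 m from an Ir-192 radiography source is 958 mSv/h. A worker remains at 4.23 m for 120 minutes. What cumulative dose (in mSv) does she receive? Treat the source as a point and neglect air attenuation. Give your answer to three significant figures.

14.9 mSv

Applying the 1/r² law, rate at 4.23 m:
(0.373/4.23)² = 0.007776, so 958 × 0.007776 = 7.449 mSv/h.
Dose = rate × time = 7.449 mSv/h × 2.000 h = 14.90 mSv.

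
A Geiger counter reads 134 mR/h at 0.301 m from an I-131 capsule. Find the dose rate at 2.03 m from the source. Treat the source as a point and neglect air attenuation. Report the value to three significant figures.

Using I₁d₁² = I₂d₂², the rate at 2.03 m is
(0.301/2.03)² = 0.02199, so 134 × 0.02199 = 2.947 mR/h.

2.95 mR/h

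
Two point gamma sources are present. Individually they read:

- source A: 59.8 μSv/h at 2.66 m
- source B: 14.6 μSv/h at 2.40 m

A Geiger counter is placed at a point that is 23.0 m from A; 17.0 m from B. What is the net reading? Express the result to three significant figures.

By superposition, sum each source's inverse-square contribution:
A: 59.8 × (2.66/23.0)² = 0.7999 μSv/h
B: 14.6 × (2.40/17.0)² = 0.2910 μSv/h
Total = 0.7999 + 0.2910 = 1.091 μSv/h.

1.09 μSv/h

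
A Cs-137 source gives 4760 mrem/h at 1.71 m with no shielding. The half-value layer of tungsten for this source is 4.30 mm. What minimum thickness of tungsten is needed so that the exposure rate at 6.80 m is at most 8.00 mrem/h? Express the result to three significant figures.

22.5 mm

At 6.80 m, distance alone gives 4760 × (1.71/6.80)² = 4760 × 0.06324 = 301.0 mrem/h.
Further attenuation needed: 301.0/8.00 = 37.62.
n = log₂(37.62) = 5.233 half-value layers.
Thickness = 5.233 × 4.30 mm = 22.50 mm.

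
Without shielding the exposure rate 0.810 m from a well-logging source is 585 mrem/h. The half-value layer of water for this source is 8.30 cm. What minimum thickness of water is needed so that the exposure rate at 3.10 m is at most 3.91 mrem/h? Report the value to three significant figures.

At 3.10 m, distance alone gives (0.810/3.10)² = 0.06827, so 585 × 0.06827 = 39.94 mrem/h.
Further attenuation needed: 39.94/3.91 = 10.21.
n = log₂(10.21) = 3.352 half-value layers.
Thickness = 3.352 × 8.30 cm = 27.82 cm.

27.8 cm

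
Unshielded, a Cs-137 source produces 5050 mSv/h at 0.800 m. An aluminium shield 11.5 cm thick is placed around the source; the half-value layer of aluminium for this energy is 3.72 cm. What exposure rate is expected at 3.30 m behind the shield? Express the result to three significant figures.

34.8 mSv/h

Distance alone: 5050 × (0.800/3.30)² = 5050 × 0.05877 = 296.8 mSv/h.
Shield: 11.5/3.72 = 3.091 half-value layers → attenuation 2^(−3.091) = 0.1174.
Combined: 296.8 × 0.1174 = 34.84 mSv/h.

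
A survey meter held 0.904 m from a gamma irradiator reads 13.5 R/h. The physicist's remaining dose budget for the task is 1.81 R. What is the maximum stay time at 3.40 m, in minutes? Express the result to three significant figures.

Intensity scales as (d₁/d₂)², so rate at 3.40 m:
(0.904/3.40)² = 0.07069, so 13.5 × 0.07069 = 0.9543 R/h.
Stay time = 1.81 R ÷ 0.9543 R/h = 1.897 h = 113.8 min.

114 min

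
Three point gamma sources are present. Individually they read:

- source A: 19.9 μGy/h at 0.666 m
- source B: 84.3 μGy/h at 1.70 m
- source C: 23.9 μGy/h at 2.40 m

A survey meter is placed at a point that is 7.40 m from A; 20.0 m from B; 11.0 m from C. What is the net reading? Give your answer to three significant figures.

By superposition, sum each source's inverse-square contribution:
A: 19.9 × (0.666/7.40)² = 0.1612 μGy/h
B: 84.3 × (1.70/20.0)² = 0.6091 μGy/h
C: 23.9 × (2.40/11.0)² = 1.138 μGy/h
Total = 0.1612 + 0.6091 + 1.138 = 1.908 μGy/h.

1.91 μGy/h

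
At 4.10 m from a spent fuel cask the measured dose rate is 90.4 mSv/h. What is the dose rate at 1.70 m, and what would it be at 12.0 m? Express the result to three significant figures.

526 mSv/h; 10.6 mSv/h

By the inverse-square law,
At 1.70 m: 90.4 × (4.10/1.70)² = 90.4 × 5.817 = 525.9 mSv/h
At 12.0 m: 525.9 × (1.70/12.0)² = 525.9 × 0.02007 = 10.55 mSv/h.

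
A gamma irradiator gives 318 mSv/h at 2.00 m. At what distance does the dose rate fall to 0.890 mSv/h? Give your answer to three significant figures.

37.8 m

By the inverse-square law, d₂ = d₁·√(I₁/I₂).
I₁/I₂ = 318/0.890 = 357.3, so d₂ = 2.00 × √357.3 = 37.80 m.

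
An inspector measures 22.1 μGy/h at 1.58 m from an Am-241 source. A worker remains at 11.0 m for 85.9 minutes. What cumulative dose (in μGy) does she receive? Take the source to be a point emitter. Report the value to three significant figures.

0.653 μGy

Intensity scales as (d₁/d₂)², so rate at 11.0 m:
(1.58/11.0)² = 0.02063, so 22.1 × 0.02063 = 0.4559 μGy/h.
Dose = rate × time = 0.4559 μGy/h × 1.432 h = 0.6528 μGy.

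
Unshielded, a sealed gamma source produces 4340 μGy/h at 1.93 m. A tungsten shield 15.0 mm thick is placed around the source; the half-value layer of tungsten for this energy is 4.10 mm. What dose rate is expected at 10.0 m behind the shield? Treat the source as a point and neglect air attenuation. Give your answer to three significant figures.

Distance alone: (1.93/10.0)² = 0.03725, so 4340 × 0.03725 = 161.7 μGy/h.
Shield: 15.0/4.10 = 3.659 half-value layers → attenuation 2^(−3.659) = 0.07916.
Combined: 161.7 × 0.07916 = 12.80 μGy/h.

12.8 μGy/h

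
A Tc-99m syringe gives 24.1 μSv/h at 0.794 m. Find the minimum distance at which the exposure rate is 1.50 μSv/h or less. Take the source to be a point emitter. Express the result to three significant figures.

3.18 m

Applying the 1/r² law, d₂ = d₁·√(I₁/I₂).
I₁/I₂ = 24.1/1.50 = 16.07, so d₂ = 0.794 × √16.07 = 3.183 m.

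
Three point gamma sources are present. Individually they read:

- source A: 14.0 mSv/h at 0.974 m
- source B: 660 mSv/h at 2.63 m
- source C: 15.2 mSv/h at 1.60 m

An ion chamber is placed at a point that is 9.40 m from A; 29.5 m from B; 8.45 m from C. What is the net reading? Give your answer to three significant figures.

5.94 mSv/h

By superposition, sum each source's inverse-square contribution:
A: 14.0 × (0.974/9.40)² = 0.1503 mSv/h
B: 660 × (2.63/29.5)² = 5.246 mSv/h
C: 15.2 × (1.60/8.45)² = 0.5450 mSv/h
Total = 0.1503 + 5.246 + 0.5450 = 5.941 mSv/h.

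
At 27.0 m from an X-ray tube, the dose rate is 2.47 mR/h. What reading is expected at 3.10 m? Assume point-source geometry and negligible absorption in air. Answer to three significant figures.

Intensity scales as (d₁/d₂)², so the rate at 3.10 m is
2.47 × (27.0/3.10)² = 2.47 × 75.86 = 187.4 mR/h.

187 mR/h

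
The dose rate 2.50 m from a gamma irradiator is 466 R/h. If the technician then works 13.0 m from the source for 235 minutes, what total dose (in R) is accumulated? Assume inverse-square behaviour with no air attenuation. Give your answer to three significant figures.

Intensity scales as (d₁/d₂)², so rate at 13.0 m:
466 × (2.50/13.0)² = 466 × 0.03698 = 17.23 R/h.
Dose = rate × time = 17.23 R/h × 3.917 h = 67.49 R.

67.5 R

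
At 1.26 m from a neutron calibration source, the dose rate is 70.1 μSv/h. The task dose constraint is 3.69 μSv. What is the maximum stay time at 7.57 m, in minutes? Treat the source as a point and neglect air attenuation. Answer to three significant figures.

Since intensity falls as 1/r², rate at 7.57 m:
70.1 × (1.26/7.57)² = 70.1 × 0.02770 = 1.942 μSv/h.
Stay time = 3.69 μSv ÷ 1.942 μSv/h = 1.900 h = 114.0 min.

114 min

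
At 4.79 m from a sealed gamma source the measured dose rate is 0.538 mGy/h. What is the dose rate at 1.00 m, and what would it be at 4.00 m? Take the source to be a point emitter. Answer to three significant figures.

Applying the 1/r² law,
At 1.00 m: (4.79/1.00)² = 22.94, so 0.538 × 22.94 = 12.34 mGy/h
At 4.00 m: (1.00/4.00)² = 0.06250, so 12.34 × 0.06250 = 0.7712 mGy/h.

12.3 mGy/h; 0.771 mGy/h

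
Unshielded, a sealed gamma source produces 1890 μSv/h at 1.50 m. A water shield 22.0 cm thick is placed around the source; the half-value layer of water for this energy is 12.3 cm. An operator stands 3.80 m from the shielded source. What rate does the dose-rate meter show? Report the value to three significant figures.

Distance alone: (1.50/3.80)² = 0.1558, so 1890 × 0.1558 = 294.5 μSv/h.
Shield: 22.0/12.3 = 1.789 half-value layers → attenuation 2^(−1.789) = 0.2894.
Combined: 294.5 × 0.2894 = 85.23 μSv/h.

85.2 μSv/h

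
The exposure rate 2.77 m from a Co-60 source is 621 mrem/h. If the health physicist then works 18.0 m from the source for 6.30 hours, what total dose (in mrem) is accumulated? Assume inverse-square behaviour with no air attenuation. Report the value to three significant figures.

Intensity scales as (d₁/d₂)², so rate at 18.0 m:
(2.77/18.0)² = 0.02368, so 621 × 0.02368 = 14.71 mrem/h.
Dose = rate × time = 14.71 mrem/h × 6.300 h = 92.67 mrem.

92.7 mrem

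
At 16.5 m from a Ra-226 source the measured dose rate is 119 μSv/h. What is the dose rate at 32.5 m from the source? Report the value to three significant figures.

30.7 μSv/h

Applying the 1/r² law, scaling from 16.5 m to 32.5 m:
(16.5/32.5)² = 0.2578, so 119 × 0.2578 = 30.68 μSv/h.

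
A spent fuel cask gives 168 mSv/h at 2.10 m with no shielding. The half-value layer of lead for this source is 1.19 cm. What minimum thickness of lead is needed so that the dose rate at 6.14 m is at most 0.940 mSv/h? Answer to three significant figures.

5.22 cm

At 6.14 m, distance alone gives (2.10/6.14)² = 0.1170, so 168 × 0.1170 = 19.66 mSv/h.
Further attenuation needed: 19.66/0.940 = 20.91.
n = log₂(20.91) = 4.386 half-value layers.
Thickness = 4.386 × 1.19 cm = 5.219 cm.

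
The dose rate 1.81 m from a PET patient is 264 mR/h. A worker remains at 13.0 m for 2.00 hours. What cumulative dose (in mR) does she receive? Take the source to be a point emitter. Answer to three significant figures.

10.2 mR

By the inverse-square law, rate at 13.0 m:
(1.81/13.0)² = 0.01939, so 264 × 0.01939 = 5.119 mR/h.
Dose = rate × time = 5.119 mR/h × 2.000 h = 10.24 mR.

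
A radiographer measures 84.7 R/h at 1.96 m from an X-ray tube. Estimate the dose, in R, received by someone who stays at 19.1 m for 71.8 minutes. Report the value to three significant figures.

1.07 R

Using I₁d₁² = I₂d₂², rate at 19.1 m:
(1.96/19.1)² = 0.01053, so 84.7 × 0.01053 = 0.8919 R/h.
Dose = rate × time = 0.8919 R/h × 1.197 h = 1.068 R.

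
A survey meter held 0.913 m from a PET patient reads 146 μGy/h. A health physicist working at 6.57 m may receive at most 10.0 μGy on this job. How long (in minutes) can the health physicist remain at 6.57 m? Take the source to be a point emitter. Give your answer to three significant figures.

213 min

Using I₁d₁² = I₂d₂², rate at 6.57 m:
146 × (0.913/6.57)² = 146 × 0.01931 = 2.819 μGy/h.
Stay time = 10.0 μGy ÷ 2.819 μGy/h = 3.547 h = 212.8 min.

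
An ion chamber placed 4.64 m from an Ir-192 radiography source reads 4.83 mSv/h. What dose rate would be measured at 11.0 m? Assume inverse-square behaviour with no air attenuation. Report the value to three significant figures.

0.859 mSv/h

Since intensity falls as 1/r², scaling from 4.64 m to 11.0 m:
(4.64/11.0)² = 0.1779, so 4.83 × 0.1779 = 0.8593 mSv/h.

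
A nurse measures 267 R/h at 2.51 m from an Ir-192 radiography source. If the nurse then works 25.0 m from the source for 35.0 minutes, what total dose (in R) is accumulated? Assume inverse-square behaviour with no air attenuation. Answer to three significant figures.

1.57 R

By the inverse-square law, rate at 25.0 m:
(2.51/25.0)² = 0.01008, so 267 × 0.01008 = 2.691 R/h.
Dose = rate × time = 2.691 R/h × 0.5833 h = 1.570 R.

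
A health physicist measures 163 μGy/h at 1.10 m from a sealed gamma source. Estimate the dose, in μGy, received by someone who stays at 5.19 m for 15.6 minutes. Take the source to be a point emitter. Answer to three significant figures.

By the inverse-square law, rate at 5.19 m:
(1.10/5.19)² = 0.04492, so 163 × 0.04492 = 7.322 μGy/h.
Dose = rate × time = 7.322 μGy/h × 0.2600 h = 1.904 μGy.

1.90 μGy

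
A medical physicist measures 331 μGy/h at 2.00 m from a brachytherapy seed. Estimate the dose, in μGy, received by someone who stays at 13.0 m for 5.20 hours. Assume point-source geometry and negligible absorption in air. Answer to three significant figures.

40.7 μGy

By the inverse-square law, rate at 13.0 m:
(2.00/13.0)² = 0.02367, so 331 × 0.02367 = 7.835 μGy/h.
Dose = rate × time = 7.835 μGy/h × 5.200 h = 40.74 μGy.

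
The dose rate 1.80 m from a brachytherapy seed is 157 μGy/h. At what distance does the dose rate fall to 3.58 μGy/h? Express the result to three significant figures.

By the inverse-square law, d₂ = d₁·√(I₁/I₂).
I₁/I₂ = 157/3.58 = 43.85, so d₂ = 1.80 × √43.85 = 11.92 m.

11.9 m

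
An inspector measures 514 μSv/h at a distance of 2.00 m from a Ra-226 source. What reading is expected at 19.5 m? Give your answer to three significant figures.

Since intensity falls as 1/r², the rate at 19.5 m is
(2.00/19.5)² = 0.01052, so 514 × 0.01052 = 5.407 μSv/h.

5.41 μSv/h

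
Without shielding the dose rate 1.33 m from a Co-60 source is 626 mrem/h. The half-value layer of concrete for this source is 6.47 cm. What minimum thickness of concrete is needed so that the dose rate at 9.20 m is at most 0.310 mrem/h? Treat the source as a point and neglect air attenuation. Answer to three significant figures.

At 9.20 m, distance alone gives (1.33/9.20)² = 0.02090, so 626 × 0.02090 = 13.08 mrem/h.
Further attenuation needed: 13.08/0.310 = 42.19.
n = log₂(42.19) = 5.399 half-value layers.
Thickness = 5.399 × 6.47 cm = 34.93 cm.

34.9 cm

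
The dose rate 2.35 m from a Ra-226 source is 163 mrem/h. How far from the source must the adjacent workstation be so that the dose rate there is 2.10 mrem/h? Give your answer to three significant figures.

Since intensity falls as 1/r², d₂ = d₁·√(I₁/I₂).
I₁/I₂ = 163/2.10 = 77.62, so d₂ = 2.35 × √77.62 = 20.70 m.

20.7 m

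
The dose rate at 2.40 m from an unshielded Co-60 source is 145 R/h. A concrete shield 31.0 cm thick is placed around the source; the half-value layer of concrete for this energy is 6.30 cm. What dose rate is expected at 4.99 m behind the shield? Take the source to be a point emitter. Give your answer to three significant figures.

1.11 R/h

Distance alone: 145 × (2.40/4.99)² = 145 × 0.2313 = 33.54 R/h.
Shield: 31.0/6.30 = 4.921 half-value layers → attenuation 2^(−4.921) = 0.03301.
Combined: 33.54 × 0.03301 = 1.107 R/h.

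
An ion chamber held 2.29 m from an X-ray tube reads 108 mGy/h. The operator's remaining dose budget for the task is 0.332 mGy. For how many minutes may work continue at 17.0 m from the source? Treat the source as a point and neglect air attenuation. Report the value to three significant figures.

10.2 min

Using I₁d₁² = I₂d₂², rate at 17.0 m:
108 × (2.29/17.0)² = 108 × 0.01815 = 1.960 mGy/h.
Stay time = 0.332 mGy ÷ 1.960 mGy/h = 0.1694 h = 10.16 min.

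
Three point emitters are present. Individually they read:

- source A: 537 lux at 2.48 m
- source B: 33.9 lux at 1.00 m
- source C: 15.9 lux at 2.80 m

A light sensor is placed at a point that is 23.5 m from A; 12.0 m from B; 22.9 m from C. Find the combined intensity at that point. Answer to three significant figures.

6.45 lux

Each source contributes Iᵢ·(dᵢ/rᵢ)²; contributions add.
A: 537 × (2.48/23.5)² = 5.981 lux
B: 33.9 × (1.00/12.0)² = 0.2354 lux
C: 15.9 × (2.80/22.9)² = 0.2377 lux
Total = 5.981 + 0.2354 + 0.2377 = 6.454 lux.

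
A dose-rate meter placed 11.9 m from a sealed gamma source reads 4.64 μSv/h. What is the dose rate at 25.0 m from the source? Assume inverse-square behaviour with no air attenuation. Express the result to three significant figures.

1.05 μSv/h

By the inverse-square law, scaling from 11.9 m to 25.0 m:
4.64 × (11.9/25.0)² = 4.64 × 0.2266 = 1.051 μSv/h.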